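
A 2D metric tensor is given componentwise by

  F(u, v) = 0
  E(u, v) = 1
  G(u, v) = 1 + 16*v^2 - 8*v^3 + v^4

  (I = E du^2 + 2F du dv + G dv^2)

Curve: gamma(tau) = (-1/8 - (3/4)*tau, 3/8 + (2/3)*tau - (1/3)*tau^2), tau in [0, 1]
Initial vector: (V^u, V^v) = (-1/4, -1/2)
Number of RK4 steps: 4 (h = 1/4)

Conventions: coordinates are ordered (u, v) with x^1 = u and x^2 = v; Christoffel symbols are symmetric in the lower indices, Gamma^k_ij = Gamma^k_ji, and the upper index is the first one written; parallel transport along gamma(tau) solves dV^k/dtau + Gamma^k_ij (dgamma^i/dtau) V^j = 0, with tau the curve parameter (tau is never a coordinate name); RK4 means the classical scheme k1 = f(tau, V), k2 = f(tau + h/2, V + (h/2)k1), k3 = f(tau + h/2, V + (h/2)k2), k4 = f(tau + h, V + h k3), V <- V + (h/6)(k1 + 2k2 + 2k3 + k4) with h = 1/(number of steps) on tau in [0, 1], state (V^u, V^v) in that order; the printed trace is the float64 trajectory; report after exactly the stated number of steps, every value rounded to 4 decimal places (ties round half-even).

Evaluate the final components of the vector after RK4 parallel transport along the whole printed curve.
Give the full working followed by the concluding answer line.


gamma'(tau) = (-3/4, 2/3 - (2/3)*tau); f(tau, V)^k = -Gamma^k_ij(gamma(tau)) gamma'^i(tau) V^j; h = 1/4; intermediate values shown to 6 dp
curve data and Christoffel symbols at the stage parameters:
  tau = 0.000000: gamma = (-0.125000, 0.375000), gamma' = (-0.750000, 0.666667); Gamma_uuu = 0.000000, Gamma_uuv = 0.000000, Gamma_uvv = 0.000000, Gamma_vuu = 0.000000, Gamma_vuv = 0.000000, Gamma_vvv = 1.551307
  tau = 0.125000: gamma = (-0.218750, 0.453125), gamma' = (-0.750000, 0.583333); Gamma_uuu = 0.000000, Gamma_uuv = 0.000000, Gamma_uvv = 0.000000, Gamma_vuu = 0.000000, Gamma_vuv = 0.000000, Gamma_vvv = 1.387714
  tau = 0.250000: gamma = (-0.312500, 0.520833), gamma' = (-0.750000, 0.500000); Gamma_uuu = 0.000000, Gamma_uuv = 0.000000, Gamma_uvv = 0.000000, Gamma_vuu = 0.000000, Gamma_vuv = 0.000000, Gamma_vvv = 1.251451
  tau = 0.375000: gamma = (-0.406250, 0.578125), gamma' = (-0.750000, 0.416667); Gamma_uuu = 0.000000, Gamma_uuv = 0.000000, Gamma_uvv = 0.000000, Gamma_vuu = 0.000000, Gamma_vuv = 0.000000, Gamma_vvv = 1.144936
  tau = 0.500000: gamma = (-0.500000, 0.625000), gamma' = (-0.750000, 0.333333); Gamma_uuu = 0.000000, Gamma_uuv = 0.000000, Gamma_uvv = 0.000000, Gamma_vuu = 0.000000, Gamma_vuv = 0.000000, Gamma_vvv = 1.064468
  tau = 0.625000: gamma = (-0.593750, 0.661458), gamma' = (-0.750000, 0.250000); Gamma_uuu = 0.000000, Gamma_uuv = 0.000000, Gamma_uvv = 0.000000, Gamma_vuu = 0.000000, Gamma_vuv = 0.000000, Gamma_vvv = 1.005990
  tau = 0.750000: gamma = (-0.687500, 0.687500), gamma' = (-0.750000, 0.166667); Gamma_uuu = 0.000000, Gamma_uuv = 0.000000, Gamma_uvv = 0.000000, Gamma_vuu = 0.000000, Gamma_vuv = 0.000000, Gamma_vvv = 0.966334
  tau = 0.875000: gamma = (-0.781250, 0.703125), gamma' = (-0.750000, 0.083333); Gamma_uuu = 0.000000, Gamma_uuv = 0.000000, Gamma_uvv = 0.000000, Gamma_vuu = 0.000000, Gamma_vuv = 0.000000, Gamma_vvv = 0.943353
  tau = 1.000000: gamma = (-0.875000, 0.708333), gamma' = (-0.750000, 0.000000); Gamma_uuu = 0.000000, Gamma_uuv = 0.000000, Gamma_uvv = 0.000000, Gamma_vuu = 0.000000, Gamma_vuv = 0.000000, Gamma_vvv = 0.935825
step 0: V^u = -0.2500, V^v = -0.5000
step 1: k1 = (0.000000, 0.517102), k2 = (0.000000, 0.352426), k3 = (0.000000, 0.369089), k4 = (0.000000, 0.255126); V <- V + (h/6)(k1 + 2k2 + 2k3 + k4): V^u = -0.2500, V^v = -0.4077
step 2: k1 = (0.000000, 0.255107), k2 = (0.000000, 0.179282), k3 = (0.000000, 0.183804), k4 = (0.000000, 0.128356); V <- V + (h/6)(k1 + 2k2 + 2k3 + k4): V^u = -0.2500, V^v = -0.3615
step 3: k1 = (0.000000, 0.128255), k2 = (0.000000, 0.086875), k3 = (0.000000, 0.088176), k4 = (0.000000, 0.054665); V <- V + (h/6)(k1 + 2k2 + 2k3 + k4): V^u = -0.2500, V^v = -0.3393
step 4: k1 = (0.000000, 0.054639), k2 = (0.000000, 0.026133), k3 = (0.000000, 0.026413), k4 = (0.000000, 0.000000); V <- V + (h/6)(k1 + 2k2 + 2k3 + k4): V^u = -0.2500, V^v = -0.3326

Answer: V^u = -0.2500, V^v = -0.3326


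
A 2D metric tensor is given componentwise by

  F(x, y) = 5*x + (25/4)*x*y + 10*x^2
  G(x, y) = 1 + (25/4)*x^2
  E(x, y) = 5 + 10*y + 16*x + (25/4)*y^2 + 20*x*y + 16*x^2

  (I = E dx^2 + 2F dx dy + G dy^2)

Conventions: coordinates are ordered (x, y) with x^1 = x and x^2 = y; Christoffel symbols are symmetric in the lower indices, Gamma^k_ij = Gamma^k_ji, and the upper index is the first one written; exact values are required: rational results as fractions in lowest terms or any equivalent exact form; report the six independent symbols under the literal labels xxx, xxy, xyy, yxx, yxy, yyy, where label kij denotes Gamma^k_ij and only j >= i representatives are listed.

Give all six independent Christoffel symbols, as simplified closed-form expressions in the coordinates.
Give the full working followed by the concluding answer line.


E = 5 + 10*y + 16*x + (25/4)*y^2 + 20*x*y + 16*x^2; F = 5*x + (25/4)*x*y + 10*x^2; G = 1 + (25/4)*x^2
Gamma^k_ij = (1/2) g^{kl} (d_i g_jl + d_j g_il - d_l g_ij), with g^inv = (1/(EG-F^2)) [[G, -F], [-F, E]]
first partials: E_x = 16 + 20*y + 32*x, E_y = 10 + (25/2)*y + 20*x, F_x = 5 + (25/4)*y + 20*x, F_y = (25/4)*x, G_x = (25/2)*x, G_y = 0
D = EG - F^2 = 5 + 10*y + 16*x + (25/4)*y^2 + 20*x*y + (89/4)*x^2
expanded: Gamma^x_xx = (G E_x - 2F F_x + F E_y)/(2D), Gamma^x_xy = (G E_y - F G_x)/(2D), Gamma^x_yy = (2G F_y - G G_x - F G_y)/(2D), Gamma^y_xx = (2E F_x - E E_y - F E_x)/(2D), Gamma^y_xy = (E G_x - F E_y)/(2D), Gamma^y_yy = (E G_y - 2F F_y + F G_x)/(2D); substitute and cancel common factors

Answer: Gamma_xxx = (64*x + 40*y + 32)/(89*x^2 + 80*x*y + 64*x + 25*y^2 + 40*y + 20), Gamma_xxy = (40*x + 25*y + 20)/(89*x^2 + 80*x*y + 64*x + 25*y^2 + 40*y + 20), Gamma_xyy = 0, Gamma_yxx = 40*x/(89*x^2 + 80*x*y + 64*x + 25*y^2 + 40*y + 20), Gamma_yxy = 25*x/(89*x^2 + 80*x*y + 64*x + 25*y^2 + 40*y + 20), Gamma_yyy = 0


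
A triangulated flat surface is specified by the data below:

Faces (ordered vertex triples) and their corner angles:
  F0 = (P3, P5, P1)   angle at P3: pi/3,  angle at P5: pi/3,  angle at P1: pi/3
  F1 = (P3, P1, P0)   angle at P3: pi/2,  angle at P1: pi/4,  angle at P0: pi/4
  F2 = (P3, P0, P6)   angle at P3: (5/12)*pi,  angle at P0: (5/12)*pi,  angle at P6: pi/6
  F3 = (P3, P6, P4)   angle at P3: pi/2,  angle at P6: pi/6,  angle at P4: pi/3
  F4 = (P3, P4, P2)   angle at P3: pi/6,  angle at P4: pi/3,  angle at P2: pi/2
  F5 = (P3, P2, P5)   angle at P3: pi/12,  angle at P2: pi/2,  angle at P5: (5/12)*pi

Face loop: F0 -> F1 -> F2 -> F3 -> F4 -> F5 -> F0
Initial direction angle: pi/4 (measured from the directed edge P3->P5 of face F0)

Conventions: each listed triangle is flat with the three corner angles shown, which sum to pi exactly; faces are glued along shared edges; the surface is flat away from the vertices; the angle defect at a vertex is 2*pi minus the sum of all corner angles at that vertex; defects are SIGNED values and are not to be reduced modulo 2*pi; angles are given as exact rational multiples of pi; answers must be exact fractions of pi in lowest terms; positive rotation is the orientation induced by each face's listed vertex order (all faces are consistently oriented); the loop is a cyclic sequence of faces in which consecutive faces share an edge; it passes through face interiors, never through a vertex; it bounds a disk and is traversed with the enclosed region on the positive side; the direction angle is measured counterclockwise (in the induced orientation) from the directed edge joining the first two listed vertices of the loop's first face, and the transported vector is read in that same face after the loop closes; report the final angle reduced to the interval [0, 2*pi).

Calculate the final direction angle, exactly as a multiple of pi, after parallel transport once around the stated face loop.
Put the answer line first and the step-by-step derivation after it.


Answer: final direction angle = pi/4

enclosed vertex P3: corner angles sum to 2*pi, defect = 2*pi - 2*pi = 0
transport around the loop rotates by the sum of enclosed defects; add to the initial angle mod 2*pi
final angle = pi/4 + 0 = pi/4 (mod 2*pi)


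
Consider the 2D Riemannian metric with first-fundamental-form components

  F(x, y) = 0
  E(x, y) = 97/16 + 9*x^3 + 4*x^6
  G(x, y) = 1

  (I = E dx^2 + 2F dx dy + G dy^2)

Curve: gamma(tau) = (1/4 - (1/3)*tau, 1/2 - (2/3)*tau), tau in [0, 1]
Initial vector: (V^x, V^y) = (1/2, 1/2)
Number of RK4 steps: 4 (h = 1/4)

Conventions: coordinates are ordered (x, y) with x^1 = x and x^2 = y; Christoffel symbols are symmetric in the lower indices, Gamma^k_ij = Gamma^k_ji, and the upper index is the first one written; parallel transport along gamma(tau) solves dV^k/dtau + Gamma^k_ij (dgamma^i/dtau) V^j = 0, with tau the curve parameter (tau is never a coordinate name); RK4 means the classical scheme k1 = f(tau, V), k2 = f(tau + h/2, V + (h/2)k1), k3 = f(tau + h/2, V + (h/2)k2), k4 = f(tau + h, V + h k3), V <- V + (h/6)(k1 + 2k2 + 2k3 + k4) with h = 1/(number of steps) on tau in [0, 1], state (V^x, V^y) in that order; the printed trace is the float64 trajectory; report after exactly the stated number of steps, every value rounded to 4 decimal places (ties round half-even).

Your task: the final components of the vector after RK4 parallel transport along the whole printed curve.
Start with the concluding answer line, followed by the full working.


Answer: V^x = 0.5060, V^y = 0.5000

gamma'(tau) = (-1/3, -2/3); f(tau, V)^k = -Gamma^k_ij(gamma(tau)) gamma'^i(tau) V^j; h = 1/4; intermediate values shown to 6 dp
curve data and Christoffel symbols at the stage parameters:
  tau = 0.000000: gamma = (0.250000, 0.500000), gamma' = (-0.333333, -0.666667); Gamma_xxx = 0.137888, Gamma_xxy = 0.000000, Gamma_xyy = 0.000000, Gamma_yxx = 0.000000, Gamma_yxy = 0.000000, Gamma_yyy = 0.000000
  tau = 0.125000: gamma = (0.208333, 0.416667), gamma' = (-0.333333, -0.666667); Gamma_xxx = 0.096131, Gamma_xxy = 0.000000, Gamma_xyy = 0.000000, Gamma_yxx = 0.000000, Gamma_yxy = 0.000000, Gamma_yyy = 0.000000
  tau = 0.250000: gamma = (0.166667, 0.333333), gamma' = (-0.333333, -0.666667); Gamma_xxx = 0.061685, Gamma_xxy = 0.000000, Gamma_xyy = 0.000000, Gamma_yxx = 0.000000, Gamma_yxy = 0.000000, Gamma_yyy = 0.000000
  tau = 0.375000: gamma = (0.125000, 0.250000), gamma' = (-0.333333, -0.666667); Gamma_xxx = 0.034753, Gamma_xxy = 0.000000, Gamma_xyy = 0.000000, Gamma_yxx = 0.000000, Gamma_yxy = 0.000000, Gamma_yyy = 0.000000
  tau = 0.500000: gamma = (0.083333, 0.166667), gamma' = (-0.333333, -0.666667); Gamma_xxx = 0.015459, Gamma_xxy = 0.000000, Gamma_xyy = 0.000000, Gamma_yxx = 0.000000, Gamma_yxy = 0.000000, Gamma_yyy = 0.000000
  tau = 0.625000: gamma = (0.041667, 0.083333), gamma' = (-0.333333, -0.666667); Gamma_xxx = 0.003866, Gamma_xxy = 0.000000, Gamma_xyy = 0.000000, Gamma_yxx = 0.000000, Gamma_yxy = 0.000000, Gamma_yyy = 0.000000
  tau = 0.750000: gamma = (0.000000, 0.000000), gamma' = (-0.333333, -0.666667); Gamma_xxx = 0.000000, Gamma_xxy = 0.000000, Gamma_xyy = 0.000000, Gamma_yxx = 0.000000, Gamma_yxy = 0.000000, Gamma_yyy = 0.000000
  tau = 0.875000: gamma = (-0.041667, -0.083333), gamma' = (-0.333333, -0.666667); Gamma_xxx = 0.003866, Gamma_xxy = 0.000000, Gamma_xyy = 0.000000, Gamma_yxx = 0.000000, Gamma_yxy = 0.000000, Gamma_yyy = 0.000000
  tau = 1.000000: gamma = (-0.083333, -0.166667), gamma' = (-0.333333, -0.666667); Gamma_xxx = 0.015469, Gamma_xxy = 0.000000, Gamma_xyy = 0.000000, Gamma_yxx = 0.000000, Gamma_yxy = 0.000000, Gamma_yyy = 0.000000
step 0: V^x = 0.5000, V^y = 0.5000
step 1: k1 = (0.022981, 0.000000), k2 = (0.016114, 0.000000), k3 = (0.016086, 0.000000), k4 = (0.010364, 0.000000); V <- V + (h/6)(k1 + 2k2 + 2k3 + k4): V^x = 0.5041, V^y = 0.5000
step 2: k1 = (0.010365, 0.000000), k2 = (0.005854, 0.000000), k3 = (0.005848, 0.000000), k4 = (0.002605, 0.000000); V <- V + (h/6)(k1 + 2k2 + 2k3 + k4): V^x = 0.5056, V^y = 0.5000
step 3: k1 = (0.002605, 0.000000), k2 = (0.000652, 0.000000), k3 = (0.000652, 0.000000), k4 = (0.000000, 0.000000); V <- V + (h/6)(k1 + 2k2 + 2k3 + k4): V^x = 0.5058, V^y = 0.5000
step 4: k1 = (0.000000, 0.000000), k2 = (0.000652, 0.000000), k3 = (0.000652, 0.000000), k4 = (0.002609, 0.000000); V <- V + (h/6)(k1 + 2k2 + 2k3 + k4): V^x = 0.5060, V^y = 0.5000


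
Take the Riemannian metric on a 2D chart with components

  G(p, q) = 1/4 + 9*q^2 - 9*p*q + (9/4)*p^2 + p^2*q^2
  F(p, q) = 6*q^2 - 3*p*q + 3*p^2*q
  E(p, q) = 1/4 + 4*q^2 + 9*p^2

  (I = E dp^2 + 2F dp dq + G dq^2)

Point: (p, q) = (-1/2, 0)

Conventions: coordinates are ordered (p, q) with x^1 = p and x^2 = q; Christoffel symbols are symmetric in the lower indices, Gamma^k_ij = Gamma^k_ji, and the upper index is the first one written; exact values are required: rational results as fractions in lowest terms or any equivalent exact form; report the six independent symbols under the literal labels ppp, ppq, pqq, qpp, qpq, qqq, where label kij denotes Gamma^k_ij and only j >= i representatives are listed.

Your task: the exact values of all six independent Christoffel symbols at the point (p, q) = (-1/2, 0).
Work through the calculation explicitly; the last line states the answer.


E = 5/2, F = 0, G = 13/16 at the point
E_p = -9, E_q = 0, F_p = 0, F_q = 9/4, G_p = -9/4, G_q = 9/2
EG - F^2 = 65/32;  g^inv = (32/65) * [[13/16, 0], [0, 5/2]]
first-kind symbols [ij,l] = (1/2)(d_i g_jl + d_j g_il - d_l g_ij): [pp,p] = E_p/2 = -9/2, [pp,q] = F_p - E_q/2 = 0, [pq,p] = E_q/2 = 0, [pq,q] = G_p/2 = -9/8, [qq,p] = F_q - G_p/2 = 27/8, [qq,q] = G_q/2 = 9/4
Gamma^p_ij = (G*[ij,p] - F*[ij,q])/(EG - F^2), Gamma^q_ij = (E*[ij,q] - F*[ij,p])/(EG - F^2)

Answer: Gamma_ppp = -9/5, Gamma_ppq = 0, Gamma_pqq = 27/20, Gamma_qpp = 0, Gamma_qpq = -18/13, Gamma_qqq = 36/13


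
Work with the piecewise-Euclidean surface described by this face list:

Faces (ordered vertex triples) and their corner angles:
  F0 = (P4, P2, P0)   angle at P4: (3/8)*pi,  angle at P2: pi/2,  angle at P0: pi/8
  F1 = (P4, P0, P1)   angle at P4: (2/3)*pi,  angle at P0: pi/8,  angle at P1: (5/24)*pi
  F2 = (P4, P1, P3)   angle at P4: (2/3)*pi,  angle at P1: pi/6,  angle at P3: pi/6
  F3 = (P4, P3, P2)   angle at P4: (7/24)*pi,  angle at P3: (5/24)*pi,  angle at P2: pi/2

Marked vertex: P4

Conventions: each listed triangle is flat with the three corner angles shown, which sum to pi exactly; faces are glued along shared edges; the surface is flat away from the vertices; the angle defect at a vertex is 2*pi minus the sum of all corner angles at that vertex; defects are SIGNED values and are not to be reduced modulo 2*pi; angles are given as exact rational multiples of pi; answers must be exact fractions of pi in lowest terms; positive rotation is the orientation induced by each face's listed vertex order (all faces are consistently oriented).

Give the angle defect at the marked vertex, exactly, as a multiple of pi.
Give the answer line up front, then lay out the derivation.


Answer: defect(P4) = 0

Sum of corner angles at P4: 2*pi
defect = 2*pi - 2*pi


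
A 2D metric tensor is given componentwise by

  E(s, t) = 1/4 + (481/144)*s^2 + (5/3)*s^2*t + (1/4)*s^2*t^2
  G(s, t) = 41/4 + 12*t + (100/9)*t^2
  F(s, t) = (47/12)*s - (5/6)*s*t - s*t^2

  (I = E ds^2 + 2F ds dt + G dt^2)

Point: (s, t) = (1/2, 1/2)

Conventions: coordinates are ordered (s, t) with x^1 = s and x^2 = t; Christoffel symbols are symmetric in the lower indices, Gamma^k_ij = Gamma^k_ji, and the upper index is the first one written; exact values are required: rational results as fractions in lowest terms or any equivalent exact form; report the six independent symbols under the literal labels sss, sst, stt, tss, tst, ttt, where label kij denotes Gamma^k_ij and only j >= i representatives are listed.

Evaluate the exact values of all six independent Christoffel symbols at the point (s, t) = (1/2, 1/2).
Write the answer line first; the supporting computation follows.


Answer: Gamma_sss = 734261/461734, Gamma_sst = 47265/230867, Gamma_stt = -375528/230867, Gamma_tss = 3183/142072, Gamma_tst = -621/35518, Gamma_ttt = 13252/17759

E = 377/288, F = 13/8, G = 685/36 at the point
E_s = 305/72, E_t = 23/48, F_s = 13/4, F_t = -11/12, G_s = 0, G_t = 208/9
EG - F^2 = 230867/10368;  g^inv = (10368/230867) * [[685/36, -13/8], [-13/8, 377/288]]
first-kind symbols [ij,l] = (1/2)(d_i g_jl + d_j g_il - d_l g_ij): [ss,s] = E_s/2 = 305/144, [ss,t] = F_s - E_t/2 = 289/96, [st,s] = E_t/2 = 23/96, [st,t] = G_s/2 = 0, [tt,s] = F_t - G_s/2 = -11/12, [tt,t] = G_t/2 = 104/9
Gamma^s_ij = (G*[ij,s] - F*[ij,t])/(EG - F^2), Gamma^t_ij = (E*[ij,t] - F*[ij,s])/(EG - F^2)


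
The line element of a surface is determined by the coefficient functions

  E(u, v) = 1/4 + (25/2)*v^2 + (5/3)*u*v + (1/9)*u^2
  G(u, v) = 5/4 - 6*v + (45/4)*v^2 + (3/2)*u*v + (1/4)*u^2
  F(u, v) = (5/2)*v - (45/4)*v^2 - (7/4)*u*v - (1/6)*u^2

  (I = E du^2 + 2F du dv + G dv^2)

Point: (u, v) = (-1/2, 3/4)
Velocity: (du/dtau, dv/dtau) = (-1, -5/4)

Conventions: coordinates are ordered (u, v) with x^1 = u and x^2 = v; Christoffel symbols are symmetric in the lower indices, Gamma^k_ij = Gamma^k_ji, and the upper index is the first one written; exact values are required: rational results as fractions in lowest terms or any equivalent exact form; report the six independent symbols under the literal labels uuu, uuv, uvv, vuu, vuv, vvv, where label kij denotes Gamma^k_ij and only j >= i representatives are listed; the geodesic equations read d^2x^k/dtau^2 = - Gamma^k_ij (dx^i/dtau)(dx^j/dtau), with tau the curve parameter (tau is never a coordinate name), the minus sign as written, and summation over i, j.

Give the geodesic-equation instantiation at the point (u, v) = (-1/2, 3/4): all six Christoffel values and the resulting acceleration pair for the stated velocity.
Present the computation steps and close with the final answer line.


E = 1925/288, F = -737/192, G = 165/64 at the point
E_u = 41/36, E_v = 215/12, F_u = -55/48, F_v = -27/2, G_u = 7/8, G_v = 81/8
EG - F^2 = 92081/36864;  g^inv = (36864/92081) * [[165/64, 737/192], [737/192, 1925/288]]
first-kind symbols [ij,l] = (1/2)(d_i g_jl + d_j g_il - d_l g_ij): [uu,u] = E_u/2 = 41/72, [uu,v] = F_u - E_v/2 = -485/48, [uv,u] = E_v/2 = 215/24, [uv,v] = G_u/2 = 7/16, [vv,u] = F_v - G_u/2 = -223/16, [vv,v] = G_v/2 = 81/16
Gamma^u_ij = (G*[ij,u] - F*[ij,v])/(EG - F^2), Gamma^v_ij = (E*[ij,v] - F*[ij,u])/(EG - F^2)
Gamma_uuu = -125060/8371, Gamma_uuv = 7548/761, Gamma_uvv = -55296/8371, Gamma_vuu = -219008/8371, Gamma_vuv = 125040/8371, Gamma_vvv = -65892/8371
d^2u/dtau^2 = -(Gamma_uuu*(-1)^2 + 2*Gamma_uuv*(-1)*(-5/4) + Gamma_uvv*(-5/4)^2) = 3890/8371
d^2v/dtau^2 = -(Gamma_vuu*(-1)^2 + 2*Gamma_vuv*(-1)*(-5/4) + Gamma_vvv*(-5/4)^2) = 37457/33484

Answer: Gamma_uuu = -125060/8371, Gamma_uuv = 7548/761, Gamma_uvv = -55296/8371, Gamma_vuu = -219008/8371, Gamma_vuv = 125040/8371, Gamma_vvv = -65892/8371; accelerations (d^2u/dtau^2, d^2v/dtau^2) = (3890/8371, 37457/33484)


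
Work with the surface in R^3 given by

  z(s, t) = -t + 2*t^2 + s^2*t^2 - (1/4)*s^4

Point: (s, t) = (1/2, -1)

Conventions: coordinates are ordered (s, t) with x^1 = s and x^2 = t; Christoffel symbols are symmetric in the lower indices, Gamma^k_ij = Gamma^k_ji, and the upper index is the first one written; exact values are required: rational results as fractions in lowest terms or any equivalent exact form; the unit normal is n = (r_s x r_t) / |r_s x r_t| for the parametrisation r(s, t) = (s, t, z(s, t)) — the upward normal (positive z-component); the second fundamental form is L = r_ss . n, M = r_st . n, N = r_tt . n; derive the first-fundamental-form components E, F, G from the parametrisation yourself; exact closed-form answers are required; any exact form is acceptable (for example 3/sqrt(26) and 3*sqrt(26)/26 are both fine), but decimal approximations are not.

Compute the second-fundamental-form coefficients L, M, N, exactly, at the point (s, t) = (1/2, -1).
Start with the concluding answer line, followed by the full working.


Answer: L = 10*sqrt(2049)/2049, M = -16*sqrt(2049)/2049, N = 12*sqrt(2049)/683

z_s = 7/8, z_t = -11/2, z_ss = 5/4, z_st = -2, z_tt = 9/2
E = 113/64, F = -77/16, G = 125/4; answer radicand W^2 = 2049/64
unnormalised second-form numerators: l = 5/4, m = -2, n = 9/2; L = l/sqrt(2049/64), and similarly M = m/sqrt(W^2), N = n/sqrt(W^2)


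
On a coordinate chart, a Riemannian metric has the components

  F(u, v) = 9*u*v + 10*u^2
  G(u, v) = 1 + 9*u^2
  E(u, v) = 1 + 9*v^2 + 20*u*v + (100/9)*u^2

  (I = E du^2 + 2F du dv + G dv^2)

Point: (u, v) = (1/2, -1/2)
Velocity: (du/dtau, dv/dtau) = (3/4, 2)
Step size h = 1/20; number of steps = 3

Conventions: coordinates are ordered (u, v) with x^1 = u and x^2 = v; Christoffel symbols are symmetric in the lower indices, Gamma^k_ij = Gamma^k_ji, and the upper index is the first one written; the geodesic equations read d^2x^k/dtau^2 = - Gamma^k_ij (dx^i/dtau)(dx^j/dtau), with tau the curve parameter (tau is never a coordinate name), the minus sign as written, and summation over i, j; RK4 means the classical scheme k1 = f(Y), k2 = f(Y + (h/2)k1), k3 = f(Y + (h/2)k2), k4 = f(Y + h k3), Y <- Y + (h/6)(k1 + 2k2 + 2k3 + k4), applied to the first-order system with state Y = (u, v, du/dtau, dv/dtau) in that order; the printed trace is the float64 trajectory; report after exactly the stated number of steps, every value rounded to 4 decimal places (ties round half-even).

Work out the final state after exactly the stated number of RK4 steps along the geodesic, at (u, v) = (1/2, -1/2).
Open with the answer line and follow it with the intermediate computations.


Answer: u = 0.5992, v = -0.2426, du/dtau = 0.5582, dv/dtau = 1.5112

f(Y) = (du/dtau, dv/dtau, -Gamma^u_ij Y'^i Y'^j, -Gamma^v_ij Y'^i Y'^j) with the Gammas evaluated at the stage position; h = 0.050000; intermediate values shown to 6 dp
step 0: u = 0.5000, v = -0.5000, du/dtau = 0.7500, dv/dtau = 2.0000
step 1:
  k1: at (u, v) = (0.500000, -0.500000), (du/dtau, dv/dtau) = (0.750000, 2.000000); Gamma_uuu = 0.169492, Gamma_uuv = 0.152542, Gamma_uvv = 0.000000, Gamma_vuu = 1.525424, Gamma_vuv = 1.372881, Gamma_vvv = 0.000000; k1 = (0.750000, 2.000000, -0.552966, -4.976695)
  k2: at (u, v) = (0.518750, -0.450000), (du/dtau, dv/dtau) = (0.736176, 1.875583); Gamma_uuu = 0.354459, Gamma_uuv = 0.319013, Gamma_uvv = 0.000000, Gamma_vuu = 1.454841, Gamma_vuv = 1.309357, Gamma_vvv = 0.000000; k2 = (0.736176, 1.875583, -1.073062, -4.404270)
  k3: at (u, v) = (0.518404, -0.453110), (du/dtau, dv/dtau) = (0.723173, 1.889893); Gamma_uuu = 0.345732, Gamma_uuv = 0.311159, Gamma_uvv = 0.000000, Gamma_vuu = 1.458398, Gamma_vuv = 1.312558, Gamma_vvv = 0.000000; k3 = (0.723173, 1.889893, -1.031345, -4.350513)
  k4: at (u, v) = (0.536159, -0.405505), (du/dtau, dv/dtau) = (0.698433, 1.782474); Gamma_uuu = 0.486156, Gamma_uuv = 0.437540, Gamma_uvv = 0.000000, Gamma_vuu = 1.370244, Gamma_vuv = 1.233220, Gamma_vvv = 0.000000; k4 = (0.698433, 1.782474, -1.326573, -3.738981)
  Y <- Y + (h/6)(k1 + 2k2 + 2k3 + k4): u = 0.5364, v = -0.4057, du/dtau = 0.6993, dv/dtau = 1.7815
step 2:
  k1: at (u, v) = (0.536393, -0.405721), (du/dtau, dv/dtau) = (0.699264, 1.781456); Gamma_uuu = 0.485969, Gamma_uuv = 0.437372, Gamma_uvv = 0.000000, Gamma_vuu = 1.369998, Gamma_vuv = 1.232998, Gamma_vvv = 0.000000; k1 = (0.699264, 1.781456, -1.327300, -3.741799)
  k2: at (u, v) = (0.553874, -0.361185), (du/dtau, dv/dtau) = (0.666081, 1.687911); Gamma_uuu = 0.585422, Gamma_uuv = 0.526880, Gamma_uvv = 0.000000, Gamma_vuu = 1.275417, Gamma_vuv = 1.147876, Gamma_vvv = 0.000000; k2 = (0.666081, 1.687911, -1.444459, -3.146938)
  k3: at (u, v) = (0.553045, -0.363524), (du/dtau, dv/dtau) = (0.663152, 1.702783); Gamma_uuu = 0.581004, Gamma_uuv = 0.522903, Gamma_uvv = 0.000000, Gamma_vuu = 1.280314, Gamma_vuv = 1.152283, Gamma_vvv = 0.000000; k3 = (0.663152, 1.702783, -1.436438, -3.165370)
  k4: at (u, v) = (0.569550, -0.320582), (du/dtau, dv/dtau) = (0.627442, 1.623188); Gamma_uuu = 0.650931, Gamma_uuv = 0.585838, Gamma_uvv = 0.000000, Gamma_vuu = 1.187306, Gamma_vuv = 1.068575, Gamma_vvv = 0.000000; k4 = (0.627442, 1.623188, -1.449561, -2.644016)
  Y <- Y + (h/6)(k1 + 2k2 + 2k3 + k4): u = 0.5696, v = -0.3208, du/dtau = 0.6281, dv/dtau = 1.6230
step 3:
  k1: at (u, v) = (0.569603, -0.320838), (du/dtau, dv/dtau) = (0.628108, 1.623036); Gamma_uuu = 0.650597, Gamma_uuv = 0.585537, Gamma_uvv = 0.000000, Gamma_vuu = 1.187557, Gamma_vuv = 1.068801, Gamma_vvv = 0.000000; k1 = (0.628108, 1.623036, -1.450517, -2.647678)
  k2: at (u, v) = (0.585305, -0.280262), (du/dtau, dv/dtau) = (0.591845, 1.556844); Gamma_uuu = 0.696176, Gamma_uuv = 0.626559, Gamma_uvv = 0.000000, Gamma_vuu = 1.101056, Gamma_vuv = 0.990950, Gamma_vvv = 0.000000; k2 = (0.591845, 1.556844, -1.398493, -2.211824)
  k3: at (u, v) = (0.584399, -0.281917), (du/dtau, dv/dtau) = (0.593146, 1.567740); Gamma_uuu = 0.694725, Gamma_uuv = 0.625252, Gamma_uvv = 0.000000, Gamma_vuu = 1.105007, Gamma_vuv = 0.994507, Gamma_vvv = 0.000000; k3 = (0.593146, 1.567740, -1.407263, -2.238347)
  k4: at (u, v) = (0.599260, -0.242451), (du/dtau, dv/dtau) = (0.557745, 1.511119); Gamma_uuu = 0.724323, Gamma_uuv = 0.651891, Gamma_uvv = 0.000000, Gamma_vuu = 1.025187, Gamma_vuv = 0.922669, Gamma_vvv = 0.000000; k4 = (0.557745, 1.511119, -1.324174, -1.874200)
  Y <- Y + (h/6)(k1 + 2k2 + 2k3 + k4): u = 0.5992, v = -0.2426, du/dtau = 0.5582, dv/dtau = 1.5112


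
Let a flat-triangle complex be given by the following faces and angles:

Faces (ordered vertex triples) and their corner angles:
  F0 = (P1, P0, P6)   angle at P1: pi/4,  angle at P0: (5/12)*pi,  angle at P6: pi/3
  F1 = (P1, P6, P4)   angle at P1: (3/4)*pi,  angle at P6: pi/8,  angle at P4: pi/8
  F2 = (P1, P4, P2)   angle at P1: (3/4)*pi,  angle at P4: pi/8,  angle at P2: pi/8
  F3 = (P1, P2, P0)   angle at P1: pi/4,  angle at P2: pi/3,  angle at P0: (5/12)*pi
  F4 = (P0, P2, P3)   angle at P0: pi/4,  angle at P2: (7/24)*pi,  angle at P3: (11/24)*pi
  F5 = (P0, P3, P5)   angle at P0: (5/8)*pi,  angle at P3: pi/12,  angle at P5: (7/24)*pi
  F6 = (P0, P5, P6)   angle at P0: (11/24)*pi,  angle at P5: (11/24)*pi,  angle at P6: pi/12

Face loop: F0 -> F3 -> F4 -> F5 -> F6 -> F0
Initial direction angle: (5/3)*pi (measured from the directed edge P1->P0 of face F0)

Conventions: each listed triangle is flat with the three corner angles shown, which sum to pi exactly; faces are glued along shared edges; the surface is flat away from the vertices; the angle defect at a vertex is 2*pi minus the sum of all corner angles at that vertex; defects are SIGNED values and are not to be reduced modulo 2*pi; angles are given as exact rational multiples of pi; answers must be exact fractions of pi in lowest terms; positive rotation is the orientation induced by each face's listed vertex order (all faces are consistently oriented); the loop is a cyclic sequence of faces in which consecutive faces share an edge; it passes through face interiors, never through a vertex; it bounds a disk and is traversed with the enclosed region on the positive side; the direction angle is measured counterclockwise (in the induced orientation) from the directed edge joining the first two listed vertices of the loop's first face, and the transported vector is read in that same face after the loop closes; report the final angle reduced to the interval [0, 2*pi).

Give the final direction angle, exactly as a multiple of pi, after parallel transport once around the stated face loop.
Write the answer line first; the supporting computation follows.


Answer: final direction angle = (3/2)*pi

enclosed vertex P0: corner angles sum to (13/6)*pi, defect = 2*pi - (13/6)*pi = -pi/6
the final direction is the initial angle plus the enclosed defects, taken mod 2*pi in the induced orientation
final angle = (5/3)*pi - pi/6 = (3/2)*pi (mod 2*pi)


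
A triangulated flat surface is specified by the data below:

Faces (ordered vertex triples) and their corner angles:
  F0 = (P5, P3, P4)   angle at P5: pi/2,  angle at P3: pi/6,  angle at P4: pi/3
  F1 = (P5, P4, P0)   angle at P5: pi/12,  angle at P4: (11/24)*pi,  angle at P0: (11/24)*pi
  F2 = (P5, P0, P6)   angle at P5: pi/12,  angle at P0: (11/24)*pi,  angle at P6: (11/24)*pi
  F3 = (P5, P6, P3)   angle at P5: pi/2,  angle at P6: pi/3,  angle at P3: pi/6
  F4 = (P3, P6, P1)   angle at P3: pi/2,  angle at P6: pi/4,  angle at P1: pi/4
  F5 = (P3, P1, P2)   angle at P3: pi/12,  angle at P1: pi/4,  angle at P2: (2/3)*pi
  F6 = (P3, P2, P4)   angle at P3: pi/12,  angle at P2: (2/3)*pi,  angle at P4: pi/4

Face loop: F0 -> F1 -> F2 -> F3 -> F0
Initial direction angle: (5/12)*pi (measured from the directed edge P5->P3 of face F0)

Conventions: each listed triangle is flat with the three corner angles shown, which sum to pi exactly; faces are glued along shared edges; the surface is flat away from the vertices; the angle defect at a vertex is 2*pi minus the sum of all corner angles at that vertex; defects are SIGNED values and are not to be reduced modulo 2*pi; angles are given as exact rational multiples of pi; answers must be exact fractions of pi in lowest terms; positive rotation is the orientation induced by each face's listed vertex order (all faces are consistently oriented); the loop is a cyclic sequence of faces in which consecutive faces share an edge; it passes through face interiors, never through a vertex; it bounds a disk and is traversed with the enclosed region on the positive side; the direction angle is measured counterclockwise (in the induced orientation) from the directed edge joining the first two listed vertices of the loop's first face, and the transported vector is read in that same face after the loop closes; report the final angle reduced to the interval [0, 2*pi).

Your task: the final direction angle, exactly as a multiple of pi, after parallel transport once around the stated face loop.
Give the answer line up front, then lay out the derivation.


Answer: final direction angle = (5/4)*pi

enclosed vertex P5: corner angles sum to (7/6)*pi, defect = 2*pi - (7/6)*pi = (5/6)*pi
final direction = starting direction + enclosed defect total, reduced mod 2*pi (induced orientation)
final angle = (5/12)*pi + (5/6)*pi = (5/4)*pi (mod 2*pi)


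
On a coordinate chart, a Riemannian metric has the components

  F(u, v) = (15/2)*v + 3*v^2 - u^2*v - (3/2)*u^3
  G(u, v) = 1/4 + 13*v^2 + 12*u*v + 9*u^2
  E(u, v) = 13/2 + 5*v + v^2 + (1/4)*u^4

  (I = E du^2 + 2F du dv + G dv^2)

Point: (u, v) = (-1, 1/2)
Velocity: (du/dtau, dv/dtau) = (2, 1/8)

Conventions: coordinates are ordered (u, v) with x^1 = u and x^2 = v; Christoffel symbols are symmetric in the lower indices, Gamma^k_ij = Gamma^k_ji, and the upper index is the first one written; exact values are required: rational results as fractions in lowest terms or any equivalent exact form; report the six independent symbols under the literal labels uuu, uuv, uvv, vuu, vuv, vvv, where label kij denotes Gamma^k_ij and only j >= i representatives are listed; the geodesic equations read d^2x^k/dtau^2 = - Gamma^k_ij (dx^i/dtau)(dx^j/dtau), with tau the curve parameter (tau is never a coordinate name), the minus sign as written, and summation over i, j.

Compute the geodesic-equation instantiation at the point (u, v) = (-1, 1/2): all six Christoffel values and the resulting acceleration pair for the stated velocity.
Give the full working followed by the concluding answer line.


E = 19/2, F = 11/2, G = 13/2 at the point
E_u = -1, E_v = 6, F_u = -7/2, F_v = 19/2, G_u = -12, G_v = 1
EG - F^2 = 63/2;  g^inv = (2/63) * [[13/2, -11/2], [-11/2, 19/2]]
first-kind symbols [ij,l] = (1/2)(d_i g_jl + d_j g_il - d_l g_ij): [uu,u] = E_u/2 = -1/2, [uu,v] = F_u - E_v/2 = -13/2, [uv,u] = E_v/2 = 3, [uv,v] = G_u/2 = -6, [vv,u] = F_v - G_u/2 = 31/2, [vv,v] = G_v/2 = 1/2
Gamma^u_ij = (G*[ij,u] - F*[ij,v])/(EG - F^2), Gamma^v_ij = (E*[ij,v] - F*[ij,u])/(EG - F^2)
Gamma_uuu = 65/63, Gamma_uuv = 5/3, Gamma_uvv = 28/9, Gamma_vuu = -118/63, Gamma_vuv = -7/3, Gamma_vvv = -23/9
d^2u/dtau^2 = -(Gamma_uuu*(2)^2 + 2*Gamma_uuv*(2)*(1/8) + Gamma_uvv*(1/8)^2) = -561/112
d^2v/dtau^2 = -(Gamma_vuu*(2)^2 + 2*Gamma_vuv*(2)*(1/8) + Gamma_vvv*(1/8)^2) = 3897/448

Answer: Gamma_uuu = 65/63, Gamma_uuv = 5/3, Gamma_uvv = 28/9, Gamma_vuu = -118/63, Gamma_vuv = -7/3, Gamma_vvv = -23/9; accelerations (d^2u/dtau^2, d^2v/dtau^2) = (-561/112, 3897/448)


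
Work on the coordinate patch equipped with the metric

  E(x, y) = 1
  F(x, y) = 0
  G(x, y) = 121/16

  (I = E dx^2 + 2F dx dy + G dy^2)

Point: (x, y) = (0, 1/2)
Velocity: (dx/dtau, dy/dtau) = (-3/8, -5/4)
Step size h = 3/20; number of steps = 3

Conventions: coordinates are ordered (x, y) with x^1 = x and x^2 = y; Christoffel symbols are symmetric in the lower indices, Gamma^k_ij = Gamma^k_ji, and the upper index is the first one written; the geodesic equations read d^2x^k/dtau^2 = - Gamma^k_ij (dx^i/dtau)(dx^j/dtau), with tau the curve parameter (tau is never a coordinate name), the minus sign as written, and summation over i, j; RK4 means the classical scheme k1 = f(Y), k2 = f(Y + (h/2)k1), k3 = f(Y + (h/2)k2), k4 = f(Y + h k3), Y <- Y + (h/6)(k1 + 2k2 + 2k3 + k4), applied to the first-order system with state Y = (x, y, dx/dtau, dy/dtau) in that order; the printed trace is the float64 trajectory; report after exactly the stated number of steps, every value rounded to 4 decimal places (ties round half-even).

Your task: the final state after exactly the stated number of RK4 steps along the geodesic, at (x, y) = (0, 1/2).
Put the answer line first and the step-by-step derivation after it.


Answer: x = -0.1687, y = -0.0625, dx/dtau = -0.3750, dy/dtau = -1.2500

f(Y) = (dx/dtau, dy/dtau, -Gamma^x_ij Y'^i Y'^j, -Gamma^y_ij Y'^i Y'^j) with the Gammas evaluated at the stage position; h = 0.150000; intermediate values shown to 6 dp
step 0: x = 0.0000, y = 0.5000, dx/dtau = -0.3750, dy/dtau = -1.2500
step 1:
  k1: at (x, y) = (0.000000, 0.500000), (dx/dtau, dy/dtau) = (-0.375000, -1.250000); Gamma_xxx = 0.000000, Gamma_xxy = 0.000000, Gamma_xyy = 0.000000, Gamma_yxx = 0.000000, Gamma_yxy = 0.000000, Gamma_yyy = 0.000000; k1 = (-0.375000, -1.250000, 0.000000, 0.000000)
  k2: at (x, y) = (-0.028125, 0.406250), (dx/dtau, dy/dtau) = (-0.375000, -1.250000); Gamma_xxx = 0.000000, Gamma_xxy = 0.000000, Gamma_xyy = 0.000000, Gamma_yxx = 0.000000, Gamma_yxy = 0.000000, Gamma_yyy = 0.000000; k2 = (-0.375000, -1.250000, 0.000000, 0.000000)
  k3: at (x, y) = (-0.028125, 0.406250), (dx/dtau, dy/dtau) = (-0.375000, -1.250000); Gamma_xxx = 0.000000, Gamma_xxy = 0.000000, Gamma_xyy = 0.000000, Gamma_yxx = 0.000000, Gamma_yxy = 0.000000, Gamma_yyy = 0.000000; k3 = (-0.375000, -1.250000, 0.000000, 0.000000)
  k4: at (x, y) = (-0.056250, 0.312500), (dx/dtau, dy/dtau) = (-0.375000, -1.250000); Gamma_xxx = 0.000000, Gamma_xxy = 0.000000, Gamma_xyy = 0.000000, Gamma_yxx = 0.000000, Gamma_yxy = 0.000000, Gamma_yyy = 0.000000; k4 = (-0.375000, -1.250000, 0.000000, 0.000000)
  Y <- Y + (h/6)(k1 + 2k2 + 2k3 + k4): x = -0.0562, y = 0.3125, dx/dtau = -0.3750, dy/dtau = -1.2500
step 2:
  k1: at (x, y) = (-0.056250, 0.312500), (dx/dtau, dy/dtau) = (-0.375000, -1.250000); Gamma_xxx = 0.000000, Gamma_xxy = 0.000000, Gamma_xyy = 0.000000, Gamma_yxx = 0.000000, Gamma_yxy = 0.000000, Gamma_yyy = 0.000000; k1 = (-0.375000, -1.250000, 0.000000, 0.000000)
  k2: at (x, y) = (-0.084375, 0.218750), (dx/dtau, dy/dtau) = (-0.375000, -1.250000); Gamma_xxx = 0.000000, Gamma_xxy = 0.000000, Gamma_xyy = 0.000000, Gamma_yxx = 0.000000, Gamma_yxy = 0.000000, Gamma_yyy = 0.000000; k2 = (-0.375000, -1.250000, 0.000000, 0.000000)
  k3: at (x, y) = (-0.084375, 0.218750), (dx/dtau, dy/dtau) = (-0.375000, -1.250000); Gamma_xxx = 0.000000, Gamma_xxy = 0.000000, Gamma_xyy = 0.000000, Gamma_yxx = 0.000000, Gamma_yxy = 0.000000, Gamma_yyy = 0.000000; k3 = (-0.375000, -1.250000, 0.000000, 0.000000)
  k4: at (x, y) = (-0.112500, 0.125000), (dx/dtau, dy/dtau) = (-0.375000, -1.250000); Gamma_xxx = 0.000000, Gamma_xxy = 0.000000, Gamma_xyy = 0.000000, Gamma_yxx = 0.000000, Gamma_yxy = 0.000000, Gamma_yyy = 0.000000; k4 = (-0.375000, -1.250000, 0.000000, 0.000000)
  Y <- Y + (h/6)(k1 + 2k2 + 2k3 + k4): x = -0.1125, y = 0.1250, dx/dtau = -0.3750, dy/dtau = -1.2500
step 3:
  k1: at (x, y) = (-0.112500, 0.125000), (dx/dtau, dy/dtau) = (-0.375000, -1.250000); Gamma_xxx = 0.000000, Gamma_xxy = 0.000000, Gamma_xyy = 0.000000, Gamma_yxx = 0.000000, Gamma_yxy = 0.000000, Gamma_yyy = 0.000000; k1 = (-0.375000, -1.250000, 0.000000, 0.000000)
  k2: at (x, y) = (-0.140625, 0.031250), (dx/dtau, dy/dtau) = (-0.375000, -1.250000); Gamma_xxx = 0.000000, Gamma_xxy = 0.000000, Gamma_xyy = 0.000000, Gamma_yxx = 0.000000, Gamma_yxy = 0.000000, Gamma_yyy = 0.000000; k2 = (-0.375000, -1.250000, 0.000000, 0.000000)
  k3: at (x, y) = (-0.140625, 0.031250), (dx/dtau, dy/dtau) = (-0.375000, -1.250000); Gamma_xxx = 0.000000, Gamma_xxy = 0.000000, Gamma_xyy = 0.000000, Gamma_yxx = 0.000000, Gamma_yxy = 0.000000, Gamma_yyy = 0.000000; k3 = (-0.375000, -1.250000, 0.000000, 0.000000)
  k4: at (x, y) = (-0.168750, -0.062500), (dx/dtau, dy/dtau) = (-0.375000, -1.250000); Gamma_xxx = 0.000000, Gamma_xxy = 0.000000, Gamma_xyy = 0.000000, Gamma_yxx = 0.000000, Gamma_yxy = 0.000000, Gamma_yyy = 0.000000; k4 = (-0.375000, -1.250000, 0.000000, 0.000000)
  Y <- Y + (h/6)(k1 + 2k2 + 2k3 + k4): x = -0.1687, y = -0.0625, dx/dtau = -0.3750, dy/dtau = -1.2500


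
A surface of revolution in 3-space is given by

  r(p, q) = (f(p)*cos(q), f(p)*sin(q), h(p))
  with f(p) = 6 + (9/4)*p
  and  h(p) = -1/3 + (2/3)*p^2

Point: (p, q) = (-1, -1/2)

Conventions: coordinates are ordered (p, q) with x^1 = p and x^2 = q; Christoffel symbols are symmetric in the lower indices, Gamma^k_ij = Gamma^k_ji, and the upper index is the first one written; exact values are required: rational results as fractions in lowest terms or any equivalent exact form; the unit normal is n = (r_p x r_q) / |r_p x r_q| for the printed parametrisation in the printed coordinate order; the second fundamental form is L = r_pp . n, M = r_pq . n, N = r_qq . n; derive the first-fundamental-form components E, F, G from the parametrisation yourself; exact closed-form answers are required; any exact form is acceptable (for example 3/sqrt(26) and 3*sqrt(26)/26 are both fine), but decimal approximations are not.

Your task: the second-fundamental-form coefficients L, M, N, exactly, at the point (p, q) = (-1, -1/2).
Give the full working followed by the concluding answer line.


f = 15/4, f' = 9/4, f'' = 0, h' = -4/3, h'' = 4/3
E = 985/144, F = 0, G = 225/16; answer radicand W^2 = 985/144
unnormalised second-form numerators: l = 3, m = 0, n = -5; L = l/sqrt(985/144), and similarly M = m/sqrt(W^2), N = n/sqrt(W^2)

Answer: L = 36*sqrt(985)/985, M = 0, N = -12*sqrt(985)/197


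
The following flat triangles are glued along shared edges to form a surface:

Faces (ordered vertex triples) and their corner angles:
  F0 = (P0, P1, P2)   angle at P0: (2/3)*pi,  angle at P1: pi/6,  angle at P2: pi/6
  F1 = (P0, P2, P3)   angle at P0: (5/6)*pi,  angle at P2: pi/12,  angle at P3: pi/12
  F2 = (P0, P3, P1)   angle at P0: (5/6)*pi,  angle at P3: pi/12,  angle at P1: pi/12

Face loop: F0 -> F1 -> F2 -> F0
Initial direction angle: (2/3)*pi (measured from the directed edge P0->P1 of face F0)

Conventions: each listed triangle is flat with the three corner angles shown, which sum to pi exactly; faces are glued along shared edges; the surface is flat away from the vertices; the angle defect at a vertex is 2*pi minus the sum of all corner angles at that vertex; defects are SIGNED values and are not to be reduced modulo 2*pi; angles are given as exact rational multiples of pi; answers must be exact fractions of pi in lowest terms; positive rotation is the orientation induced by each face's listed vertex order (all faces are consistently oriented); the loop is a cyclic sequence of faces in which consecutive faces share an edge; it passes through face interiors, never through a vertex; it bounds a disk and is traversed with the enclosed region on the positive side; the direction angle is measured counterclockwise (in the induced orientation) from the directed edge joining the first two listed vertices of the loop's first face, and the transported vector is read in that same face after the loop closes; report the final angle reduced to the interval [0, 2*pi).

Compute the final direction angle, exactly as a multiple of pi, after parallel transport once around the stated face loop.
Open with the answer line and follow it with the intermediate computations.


Answer: final direction angle = pi/3

enclosed vertex P0: corner angles sum to (7/3)*pi, defect = 2*pi - (7/3)*pi = -pi/3
transport around the loop rotates by the sum of enclosed defects; add to the initial angle mod 2*pi
final angle = (2/3)*pi - pi/3 = pi/3 (mod 2*pi)
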